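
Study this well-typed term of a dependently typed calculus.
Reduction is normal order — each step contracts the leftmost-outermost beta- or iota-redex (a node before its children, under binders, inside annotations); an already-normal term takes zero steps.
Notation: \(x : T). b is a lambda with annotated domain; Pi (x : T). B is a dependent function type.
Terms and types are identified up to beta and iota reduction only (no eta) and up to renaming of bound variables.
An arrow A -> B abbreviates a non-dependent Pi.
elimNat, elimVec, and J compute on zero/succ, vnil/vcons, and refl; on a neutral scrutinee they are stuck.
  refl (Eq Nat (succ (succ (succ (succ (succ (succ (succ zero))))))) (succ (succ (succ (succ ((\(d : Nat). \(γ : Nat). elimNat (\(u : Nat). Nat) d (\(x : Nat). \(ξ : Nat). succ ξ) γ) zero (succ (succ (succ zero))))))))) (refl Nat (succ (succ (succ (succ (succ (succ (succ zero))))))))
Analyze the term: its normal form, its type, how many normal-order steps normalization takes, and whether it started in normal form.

resulting normal form:
  refl (Eq Nat (succ (succ (succ (succ (succ (succ (succ zero))))))) (succ (succ (succ (succ (succ (succ (succ zero)))))))) (refl Nat (succ (succ (succ (succ (succ (succ (succ zero))))))))
type:
  Eq (Eq Nat (succ (succ (succ (succ (succ (succ (succ zero))))))) (succ (succ (succ (succ (succ (succ (succ zero)))))))) (refl Nat (succ (succ (succ (succ (succ (succ (succ zero)))))))) (refl Nat (succ (succ (succ (succ (succ (succ (succ zero))))))))
normal-order step count: 12
already normal: no
first redex: a beta-redex


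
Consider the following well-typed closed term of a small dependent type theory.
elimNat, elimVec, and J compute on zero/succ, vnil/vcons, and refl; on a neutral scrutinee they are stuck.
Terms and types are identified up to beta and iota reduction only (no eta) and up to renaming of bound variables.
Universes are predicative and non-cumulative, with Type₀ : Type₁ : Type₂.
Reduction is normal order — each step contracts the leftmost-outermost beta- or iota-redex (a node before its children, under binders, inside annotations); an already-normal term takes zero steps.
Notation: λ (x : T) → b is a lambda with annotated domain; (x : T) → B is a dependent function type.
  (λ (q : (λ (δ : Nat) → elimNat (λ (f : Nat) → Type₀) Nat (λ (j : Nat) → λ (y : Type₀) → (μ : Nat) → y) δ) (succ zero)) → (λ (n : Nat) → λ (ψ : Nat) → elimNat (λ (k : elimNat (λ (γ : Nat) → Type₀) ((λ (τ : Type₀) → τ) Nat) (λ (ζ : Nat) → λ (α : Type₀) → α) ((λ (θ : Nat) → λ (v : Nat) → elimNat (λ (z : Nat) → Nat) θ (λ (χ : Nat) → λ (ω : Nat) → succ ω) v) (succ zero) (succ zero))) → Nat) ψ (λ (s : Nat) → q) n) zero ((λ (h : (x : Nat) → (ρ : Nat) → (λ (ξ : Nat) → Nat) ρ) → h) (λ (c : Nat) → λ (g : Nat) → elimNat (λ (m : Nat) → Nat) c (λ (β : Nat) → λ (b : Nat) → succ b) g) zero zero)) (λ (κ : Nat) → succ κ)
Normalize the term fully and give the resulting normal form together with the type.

normal form:
  zero
type:
  Nat


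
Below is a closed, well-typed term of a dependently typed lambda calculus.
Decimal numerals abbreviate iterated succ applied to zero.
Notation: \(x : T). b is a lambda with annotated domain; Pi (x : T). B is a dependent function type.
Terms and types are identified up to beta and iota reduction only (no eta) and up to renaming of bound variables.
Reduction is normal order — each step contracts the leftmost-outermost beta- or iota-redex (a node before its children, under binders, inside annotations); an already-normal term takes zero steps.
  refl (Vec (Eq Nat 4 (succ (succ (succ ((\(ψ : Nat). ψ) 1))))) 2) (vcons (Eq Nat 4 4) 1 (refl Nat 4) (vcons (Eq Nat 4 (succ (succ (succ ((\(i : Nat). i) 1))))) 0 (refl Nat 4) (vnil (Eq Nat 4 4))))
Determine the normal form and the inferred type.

resulting normal form:
  refl (Vec (Eq Nat 4 4) 2) (vcons (Eq Nat 4 4) 1 (refl Nat 4) (vcons (Eq Nat 4 4) 0 (refl Nat 4) (vnil (Eq Nat 4 4))))
type:
  Eq (Vec (Eq Nat 4 4) 2) (vcons (Eq Nat 4 4) 1 (refl Nat 4) (vcons (Eq Nat 4 4) 0 (refl Nat 4) (vnil (Eq Nat 4 4)))) (vcons (Eq Nat 4 4) 1 (refl Nat 4) (vcons (Eq Nat 4 4) 0 (refl Nat 4) (vnil (Eq Nat 4 4))))


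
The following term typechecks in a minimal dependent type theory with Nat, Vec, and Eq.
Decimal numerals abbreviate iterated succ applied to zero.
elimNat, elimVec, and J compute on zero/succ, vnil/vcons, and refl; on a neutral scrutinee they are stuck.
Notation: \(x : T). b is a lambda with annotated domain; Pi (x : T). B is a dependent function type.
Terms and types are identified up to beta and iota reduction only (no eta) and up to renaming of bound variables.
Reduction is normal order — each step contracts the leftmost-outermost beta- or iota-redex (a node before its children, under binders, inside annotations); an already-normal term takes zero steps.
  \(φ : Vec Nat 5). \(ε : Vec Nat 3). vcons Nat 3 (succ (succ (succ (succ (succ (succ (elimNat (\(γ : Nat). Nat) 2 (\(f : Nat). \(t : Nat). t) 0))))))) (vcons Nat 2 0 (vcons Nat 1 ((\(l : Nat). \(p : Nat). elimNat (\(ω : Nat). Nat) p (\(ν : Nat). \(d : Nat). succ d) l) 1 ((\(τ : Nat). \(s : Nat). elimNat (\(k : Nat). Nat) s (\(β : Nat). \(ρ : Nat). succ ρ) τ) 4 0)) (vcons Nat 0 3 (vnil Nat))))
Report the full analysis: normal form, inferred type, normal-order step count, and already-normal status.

resulting normal form:
  \(φ : Vec Nat 5). \(ε : Vec Nat 3). vcons Nat 3 8 (vcons Nat 2 0 (vcons Nat 1 5 (vcons Nat 0 3 (vnil Nat))))
the term's type:
  Pi (φ : Vec Nat 5). Pi (ε : Vec Nat 3). Vec Nat 4
normal-order step count: 22
started in normal form: no
first contracted redex: an elimNat iota-redex


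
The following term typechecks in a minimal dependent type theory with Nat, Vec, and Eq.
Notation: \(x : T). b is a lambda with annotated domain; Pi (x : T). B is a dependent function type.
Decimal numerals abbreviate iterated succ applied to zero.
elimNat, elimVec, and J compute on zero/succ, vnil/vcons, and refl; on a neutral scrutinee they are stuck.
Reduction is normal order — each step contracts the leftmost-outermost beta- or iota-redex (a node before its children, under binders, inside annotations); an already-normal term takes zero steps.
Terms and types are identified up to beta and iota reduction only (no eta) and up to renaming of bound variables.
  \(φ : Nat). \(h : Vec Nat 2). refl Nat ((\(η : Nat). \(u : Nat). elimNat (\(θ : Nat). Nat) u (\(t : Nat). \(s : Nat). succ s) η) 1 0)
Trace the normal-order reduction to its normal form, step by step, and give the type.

normal-order reduction sequence:
  \(φ : Nat). \(h : Vec Nat 2). refl Nat ((\(η : Nat). \(u : Nat). elimNat (\(θ : Nat). Nat) u (\(t : Nat). \(s : Nat). succ s) η) 1 0)
  ~> \(φ : Nat). \(h : Vec Nat 2). refl Nat ((\(η : Nat). elimNat (\(u : Nat). Nat) η (\(θ : Nat). \(t : Nat). succ t) 1) 0)
  ~> \(φ : Nat). \(h : Vec Nat 2). refl Nat (elimNat (\(η : Nat). Nat) 0 (\(u : Nat). \(θ : Nat). succ θ) 1)
  ~> \(φ : Nat). \(h : Vec Nat 2). refl Nat ((\(η : Nat). \(u : Nat). succ u) 0 (elimNat (\(θ : Nat). Nat) 0 (\(t : Nat). \(s : Nat). succ s) 0))
  ~> \(φ : Nat). \(h : Vec Nat 2). refl Nat ((\(η : Nat). succ η) (elimNat (\(u : Nat). Nat) 0 (\(θ : Nat). \(t : Nat). succ t) 0))
  ~> \(φ : Nat). \(h : Vec Nat 2). refl Nat (succ (elimNat (\(η : Nat). Nat) 0 (\(u : Nat). \(θ : Nat). succ θ) 0))
  ~> \(φ : Nat). \(h : Vec Nat 2). refl Nat 1
type:
  Pi (φ : Nat). Pi (h : Vec Nat 2). Eq Nat 1 1


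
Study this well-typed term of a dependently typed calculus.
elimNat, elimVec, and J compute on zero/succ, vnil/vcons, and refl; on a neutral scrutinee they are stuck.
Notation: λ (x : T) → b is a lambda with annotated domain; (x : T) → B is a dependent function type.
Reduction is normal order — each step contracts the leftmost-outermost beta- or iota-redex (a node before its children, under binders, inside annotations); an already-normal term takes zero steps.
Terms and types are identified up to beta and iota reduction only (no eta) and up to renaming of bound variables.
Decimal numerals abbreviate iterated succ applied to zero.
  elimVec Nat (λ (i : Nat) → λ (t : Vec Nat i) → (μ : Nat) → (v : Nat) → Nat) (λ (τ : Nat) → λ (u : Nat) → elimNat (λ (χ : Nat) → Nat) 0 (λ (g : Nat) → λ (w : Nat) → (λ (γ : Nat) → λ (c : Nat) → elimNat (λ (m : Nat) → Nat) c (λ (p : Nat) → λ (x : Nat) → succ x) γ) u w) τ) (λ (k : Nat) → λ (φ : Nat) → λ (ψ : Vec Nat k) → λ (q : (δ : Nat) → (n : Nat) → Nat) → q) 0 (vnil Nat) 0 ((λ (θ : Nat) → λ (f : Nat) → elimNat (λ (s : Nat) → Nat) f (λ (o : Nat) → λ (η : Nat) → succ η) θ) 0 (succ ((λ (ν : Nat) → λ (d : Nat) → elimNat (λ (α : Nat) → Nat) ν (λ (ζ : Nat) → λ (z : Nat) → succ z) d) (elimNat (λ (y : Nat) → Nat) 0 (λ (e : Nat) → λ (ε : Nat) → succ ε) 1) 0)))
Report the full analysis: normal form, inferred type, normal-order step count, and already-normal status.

resulting normal form:
  0
the term's type:
  Nat
steps to reach normal form (normal order): 4
term was already normal: no
first contracted redex: an elimVec iota-redex


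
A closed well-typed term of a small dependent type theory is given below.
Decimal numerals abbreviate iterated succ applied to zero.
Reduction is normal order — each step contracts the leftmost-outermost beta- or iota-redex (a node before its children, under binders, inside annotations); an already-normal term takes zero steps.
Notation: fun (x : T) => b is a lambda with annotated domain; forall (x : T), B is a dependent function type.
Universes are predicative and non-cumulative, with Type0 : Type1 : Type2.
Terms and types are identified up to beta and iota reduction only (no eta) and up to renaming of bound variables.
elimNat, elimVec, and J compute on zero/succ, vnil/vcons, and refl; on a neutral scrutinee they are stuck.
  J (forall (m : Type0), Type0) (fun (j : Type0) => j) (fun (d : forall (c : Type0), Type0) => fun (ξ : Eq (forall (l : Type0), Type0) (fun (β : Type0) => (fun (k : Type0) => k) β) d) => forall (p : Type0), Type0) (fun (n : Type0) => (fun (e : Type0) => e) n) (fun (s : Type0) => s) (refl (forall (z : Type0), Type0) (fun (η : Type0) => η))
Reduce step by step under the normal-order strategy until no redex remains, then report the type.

normal-order reduction sequence:
  J (forall (m : Type0), Type0) (fun (j : Type0) => j) (fun (d : forall (c : Type0), Type0) => fun (ξ : Eq (forall (l : Type0), Type0) (fun (β : Type0) => (fun (k : Type0) => k) β) d) => forall (p : Type0), Type0) (fun (n : Type0) => (fun (e : Type0) => e) n) (fun (s : Type0) => s) (refl (forall (z : Type0), Type0) (fun (η : Type0) => η))
  ~> fun (m : Type0) => (fun (j : Type0) => j) m
  ~> fun (m : Type0) => m
type:
  forall (m : Type0), Type0


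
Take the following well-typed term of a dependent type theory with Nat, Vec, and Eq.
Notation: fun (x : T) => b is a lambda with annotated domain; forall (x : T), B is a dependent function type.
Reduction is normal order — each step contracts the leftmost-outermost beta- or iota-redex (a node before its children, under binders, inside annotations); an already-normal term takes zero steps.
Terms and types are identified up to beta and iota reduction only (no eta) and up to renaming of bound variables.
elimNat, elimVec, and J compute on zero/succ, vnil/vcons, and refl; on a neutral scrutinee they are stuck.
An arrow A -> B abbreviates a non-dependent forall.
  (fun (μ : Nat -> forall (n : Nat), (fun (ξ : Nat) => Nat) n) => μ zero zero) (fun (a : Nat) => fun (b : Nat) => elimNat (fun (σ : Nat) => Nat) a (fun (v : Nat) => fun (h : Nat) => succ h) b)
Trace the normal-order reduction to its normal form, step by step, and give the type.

normal-order reduction sequence:
  (fun (μ : Nat -> forall (n : Nat), (fun (ξ : Nat) => Nat) n) => μ zero zero) (fun (a : Nat) => fun (b : Nat) => elimNat (fun (σ : Nat) => Nat) a (fun (v : Nat) => fun (h : Nat) => succ h) b)
  ~> (fun (μ : Nat) => fun (n : Nat) => elimNat (fun (ξ : Nat) => Nat) μ (fun (a : Nat) => fun (b : Nat) => succ b) n) zero zero
  ~> (fun (μ : Nat) => elimNat (fun (n : Nat) => Nat) zero (fun (ξ : Nat) => fun (a : Nat) => succ a) μ) zero
  ~> elimNat (fun (μ : Nat) => Nat) zero (fun (n : Nat) => fun (ξ : Nat) => succ ξ) zero
  ~> zero
the term's type:
  Nat


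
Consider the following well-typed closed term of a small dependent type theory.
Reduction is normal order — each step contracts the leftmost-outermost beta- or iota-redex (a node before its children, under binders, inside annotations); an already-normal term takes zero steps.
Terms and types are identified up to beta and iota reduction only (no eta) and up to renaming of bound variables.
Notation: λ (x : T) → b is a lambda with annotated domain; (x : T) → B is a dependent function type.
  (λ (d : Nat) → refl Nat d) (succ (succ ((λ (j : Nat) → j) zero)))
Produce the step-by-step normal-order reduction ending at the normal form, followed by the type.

reduction (normal order):
  (λ (d : Nat) → refl Nat d) (succ (succ ((λ (j : Nat) → j) zero)))
  ~> refl Nat (succ (succ ((λ (d : Nat) → d) zero)))
  ~> refl Nat (succ (succ zero))
type:
  Eq Nat (succ (succ zero)) (succ (succ zero))


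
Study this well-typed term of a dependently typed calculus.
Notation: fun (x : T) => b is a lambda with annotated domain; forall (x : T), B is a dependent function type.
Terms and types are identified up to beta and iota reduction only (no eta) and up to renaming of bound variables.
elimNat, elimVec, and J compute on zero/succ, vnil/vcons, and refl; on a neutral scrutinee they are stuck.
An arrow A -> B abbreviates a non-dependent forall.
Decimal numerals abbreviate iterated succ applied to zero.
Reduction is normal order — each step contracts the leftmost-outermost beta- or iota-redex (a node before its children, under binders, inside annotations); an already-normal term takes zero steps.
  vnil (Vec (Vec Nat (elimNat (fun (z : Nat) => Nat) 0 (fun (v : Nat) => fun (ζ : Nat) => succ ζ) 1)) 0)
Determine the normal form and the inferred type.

resulting normal form:
  vnil (Vec (Vec Nat 1) 0)
inferred type:
  Vec (Vec (Vec Nat 1) 0) 0


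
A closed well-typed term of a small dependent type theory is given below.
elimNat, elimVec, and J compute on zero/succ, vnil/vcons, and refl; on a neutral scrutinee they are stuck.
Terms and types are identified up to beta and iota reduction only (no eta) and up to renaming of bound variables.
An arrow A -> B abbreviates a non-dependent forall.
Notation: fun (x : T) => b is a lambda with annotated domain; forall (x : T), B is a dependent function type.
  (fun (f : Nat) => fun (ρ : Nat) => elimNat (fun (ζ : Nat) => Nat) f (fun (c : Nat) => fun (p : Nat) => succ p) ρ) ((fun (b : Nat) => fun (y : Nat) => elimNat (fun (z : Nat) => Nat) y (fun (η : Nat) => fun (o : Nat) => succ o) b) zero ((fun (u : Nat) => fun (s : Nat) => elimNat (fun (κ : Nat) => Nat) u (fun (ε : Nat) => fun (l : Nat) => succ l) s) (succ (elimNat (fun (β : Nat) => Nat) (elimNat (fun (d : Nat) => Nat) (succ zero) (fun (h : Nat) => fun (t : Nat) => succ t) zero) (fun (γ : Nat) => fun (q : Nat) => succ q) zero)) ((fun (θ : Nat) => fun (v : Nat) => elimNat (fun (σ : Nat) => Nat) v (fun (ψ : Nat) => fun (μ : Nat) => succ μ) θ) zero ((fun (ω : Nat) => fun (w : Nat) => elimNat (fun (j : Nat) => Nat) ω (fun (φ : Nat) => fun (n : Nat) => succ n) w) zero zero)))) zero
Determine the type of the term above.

the term's type:
  Nat


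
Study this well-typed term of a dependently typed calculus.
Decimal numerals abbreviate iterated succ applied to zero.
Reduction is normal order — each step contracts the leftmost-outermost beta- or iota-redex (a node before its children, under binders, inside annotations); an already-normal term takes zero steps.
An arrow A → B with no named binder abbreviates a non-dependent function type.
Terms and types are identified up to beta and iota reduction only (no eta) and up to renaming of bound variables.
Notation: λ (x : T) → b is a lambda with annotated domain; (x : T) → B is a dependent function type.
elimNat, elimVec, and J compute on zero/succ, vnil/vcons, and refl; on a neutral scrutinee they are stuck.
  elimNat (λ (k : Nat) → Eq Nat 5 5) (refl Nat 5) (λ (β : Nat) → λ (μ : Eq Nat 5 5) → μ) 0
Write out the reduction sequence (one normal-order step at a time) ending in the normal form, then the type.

normal-order reduction:
  elimNat (λ (k : Nat) → Eq Nat 5 5) (refl Nat 5) (λ (β : Nat) → λ (μ : Eq Nat 5 5) → μ) 0
  ~> refl Nat 5
type:
  Eq Nat 5 5


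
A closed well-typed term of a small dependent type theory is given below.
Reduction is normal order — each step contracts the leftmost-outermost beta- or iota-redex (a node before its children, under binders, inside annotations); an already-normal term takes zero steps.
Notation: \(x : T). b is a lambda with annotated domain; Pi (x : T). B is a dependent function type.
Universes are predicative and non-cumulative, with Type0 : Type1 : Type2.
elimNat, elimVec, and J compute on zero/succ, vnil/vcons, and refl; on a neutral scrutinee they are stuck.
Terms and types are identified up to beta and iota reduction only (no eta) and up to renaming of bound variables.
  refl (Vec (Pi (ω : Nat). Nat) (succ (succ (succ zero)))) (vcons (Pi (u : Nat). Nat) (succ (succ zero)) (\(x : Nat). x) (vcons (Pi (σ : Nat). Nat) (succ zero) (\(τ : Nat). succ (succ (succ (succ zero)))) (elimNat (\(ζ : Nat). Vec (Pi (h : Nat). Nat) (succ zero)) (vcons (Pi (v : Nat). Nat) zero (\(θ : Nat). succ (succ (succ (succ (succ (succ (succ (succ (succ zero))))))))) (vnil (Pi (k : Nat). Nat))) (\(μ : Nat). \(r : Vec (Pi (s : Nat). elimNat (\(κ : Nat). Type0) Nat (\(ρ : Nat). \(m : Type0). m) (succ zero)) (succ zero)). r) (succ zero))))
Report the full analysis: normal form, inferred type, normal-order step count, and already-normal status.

normal form:
  refl (Vec (Pi (ω : Nat). Nat) (succ (succ (succ zero)))) (vcons (Pi (u : Nat). Nat) (succ (succ zero)) (\(x : Nat). x) (vcons (Pi (σ : Nat). Nat) (succ zero) (\(τ : Nat). succ (succ (succ (succ zero)))) (vcons (Pi (ζ : Nat). Nat) zero (\(h : Nat). succ (succ (succ (succ (succ (succ (succ (succ (succ zero))))))))) (vnil (Pi (v : Nat). Nat)))))
the term's type:
  Eq (Vec (Pi (ω : Nat). Nat) (succ (succ (succ zero)))) (vcons (Pi (u : Nat). Nat) (succ (succ zero)) (\(x : Nat). x) (vcons (Pi (σ : Nat). Nat) (succ zero) (\(τ : Nat). succ (succ (succ (succ zero)))) (vcons (Pi (ζ : Nat). Nat) zero (\(h : Nat). succ (succ (succ (succ (succ (succ (succ (succ (succ zero))))))))) (vnil (Pi (v : Nat). Nat))))) (vcons (Pi (θ : Nat). Nat) (succ (succ zero)) (\(k : Nat). k) (vcons (Pi (μ : Nat). Nat) (succ zero) (\(r : Nat). succ (succ (succ (succ zero)))) (vcons (Pi (s : Nat). Nat) zero (\(κ : Nat). succ (succ (succ (succ (succ (succ (succ (succ (succ zero))))))))) (vnil (Pi (ρ : Nat). Nat)))))
reduction steps (normal order): 4
already normal: no
first redex: an elimNat iota-redex


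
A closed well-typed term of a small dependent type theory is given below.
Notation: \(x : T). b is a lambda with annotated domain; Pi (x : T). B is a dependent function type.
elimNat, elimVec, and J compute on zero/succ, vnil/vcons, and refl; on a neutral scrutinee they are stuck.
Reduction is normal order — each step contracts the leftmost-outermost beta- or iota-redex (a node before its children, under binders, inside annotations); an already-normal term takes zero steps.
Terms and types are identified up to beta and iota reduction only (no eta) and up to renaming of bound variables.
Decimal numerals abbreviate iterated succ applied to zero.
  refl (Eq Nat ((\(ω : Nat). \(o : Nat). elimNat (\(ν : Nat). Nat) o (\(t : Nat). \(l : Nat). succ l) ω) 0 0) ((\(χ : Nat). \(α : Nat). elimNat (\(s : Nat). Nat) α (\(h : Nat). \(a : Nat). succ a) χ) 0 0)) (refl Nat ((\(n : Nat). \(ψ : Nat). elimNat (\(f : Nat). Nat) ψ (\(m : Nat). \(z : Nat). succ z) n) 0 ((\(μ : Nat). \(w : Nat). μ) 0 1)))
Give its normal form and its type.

reduced normal form:
  refl (Eq Nat 0 0) (refl Nat 0)
inferred type:
  Eq (Eq Nat 0 0) (refl Nat 0) (refl Nat 0)
observation: 11 normal-order steps normalize the term, beginning with a beta-redex.


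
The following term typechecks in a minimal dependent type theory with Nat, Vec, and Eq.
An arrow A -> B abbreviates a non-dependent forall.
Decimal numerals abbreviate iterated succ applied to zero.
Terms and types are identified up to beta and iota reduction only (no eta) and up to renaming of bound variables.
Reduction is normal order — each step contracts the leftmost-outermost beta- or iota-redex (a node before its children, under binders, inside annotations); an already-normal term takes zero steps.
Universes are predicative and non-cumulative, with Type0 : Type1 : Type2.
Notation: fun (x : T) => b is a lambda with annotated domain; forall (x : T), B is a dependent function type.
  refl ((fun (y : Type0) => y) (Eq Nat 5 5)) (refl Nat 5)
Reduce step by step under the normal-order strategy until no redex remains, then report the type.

normal-order reduction:
  refl ((fun (y : Type0) => y) (Eq Nat 5 5)) (refl Nat 5)
  ~> refl (Eq Nat 5 5) (refl Nat 5)
inferred type:
  Eq (Eq Nat 5 5) (refl Nat 5) (refl Nat 5)


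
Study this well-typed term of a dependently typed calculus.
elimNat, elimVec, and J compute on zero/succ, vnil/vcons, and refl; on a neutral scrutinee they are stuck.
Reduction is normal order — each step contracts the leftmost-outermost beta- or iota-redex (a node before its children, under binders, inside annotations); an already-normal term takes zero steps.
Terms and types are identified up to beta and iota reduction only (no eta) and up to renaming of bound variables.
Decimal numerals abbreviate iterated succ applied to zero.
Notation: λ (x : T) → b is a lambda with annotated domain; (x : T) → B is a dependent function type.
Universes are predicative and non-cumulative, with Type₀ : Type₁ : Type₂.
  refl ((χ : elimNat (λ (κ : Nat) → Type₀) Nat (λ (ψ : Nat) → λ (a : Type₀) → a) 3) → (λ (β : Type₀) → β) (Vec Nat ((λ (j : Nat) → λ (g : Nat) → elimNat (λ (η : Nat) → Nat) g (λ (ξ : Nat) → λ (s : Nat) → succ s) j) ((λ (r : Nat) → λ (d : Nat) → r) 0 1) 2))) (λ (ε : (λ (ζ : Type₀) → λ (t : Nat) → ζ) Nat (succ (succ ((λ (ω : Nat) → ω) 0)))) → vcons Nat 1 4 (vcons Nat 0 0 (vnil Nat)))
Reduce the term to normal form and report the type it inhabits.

resulting normal form:
  refl ((χ : Nat) → Vec Nat 2) (λ (κ : Nat) → vcons Nat 1 4 (vcons Nat 0 0 (vnil Nat)))
the term's type:
  Eq ((χ : Nat) → Vec Nat 2) (λ (κ : Nat) → vcons Nat 1 4 (vcons Nat 0 0 (vnil Nat))) (λ (ψ : Nat) → vcons Nat 1 4 (vcons Nat 0 0 (vnil Nat)))
observation: normalization takes exactly 18 steps under the normal-order strategy.


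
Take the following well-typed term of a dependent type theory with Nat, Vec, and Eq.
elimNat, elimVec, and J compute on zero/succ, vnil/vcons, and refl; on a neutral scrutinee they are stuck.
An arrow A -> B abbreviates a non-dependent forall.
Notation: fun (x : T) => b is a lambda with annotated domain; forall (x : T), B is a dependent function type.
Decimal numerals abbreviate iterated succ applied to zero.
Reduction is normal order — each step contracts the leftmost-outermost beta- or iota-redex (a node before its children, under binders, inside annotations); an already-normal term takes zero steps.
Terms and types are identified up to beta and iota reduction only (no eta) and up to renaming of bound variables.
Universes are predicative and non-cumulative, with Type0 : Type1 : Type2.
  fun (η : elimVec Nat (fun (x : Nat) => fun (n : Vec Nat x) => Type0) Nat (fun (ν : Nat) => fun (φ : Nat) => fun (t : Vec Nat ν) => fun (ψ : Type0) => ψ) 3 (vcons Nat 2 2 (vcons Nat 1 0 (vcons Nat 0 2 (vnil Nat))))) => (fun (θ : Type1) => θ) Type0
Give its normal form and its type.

reduced normal form:
  fun (η : Nat) => Type0
type:
  Nat -> Type1


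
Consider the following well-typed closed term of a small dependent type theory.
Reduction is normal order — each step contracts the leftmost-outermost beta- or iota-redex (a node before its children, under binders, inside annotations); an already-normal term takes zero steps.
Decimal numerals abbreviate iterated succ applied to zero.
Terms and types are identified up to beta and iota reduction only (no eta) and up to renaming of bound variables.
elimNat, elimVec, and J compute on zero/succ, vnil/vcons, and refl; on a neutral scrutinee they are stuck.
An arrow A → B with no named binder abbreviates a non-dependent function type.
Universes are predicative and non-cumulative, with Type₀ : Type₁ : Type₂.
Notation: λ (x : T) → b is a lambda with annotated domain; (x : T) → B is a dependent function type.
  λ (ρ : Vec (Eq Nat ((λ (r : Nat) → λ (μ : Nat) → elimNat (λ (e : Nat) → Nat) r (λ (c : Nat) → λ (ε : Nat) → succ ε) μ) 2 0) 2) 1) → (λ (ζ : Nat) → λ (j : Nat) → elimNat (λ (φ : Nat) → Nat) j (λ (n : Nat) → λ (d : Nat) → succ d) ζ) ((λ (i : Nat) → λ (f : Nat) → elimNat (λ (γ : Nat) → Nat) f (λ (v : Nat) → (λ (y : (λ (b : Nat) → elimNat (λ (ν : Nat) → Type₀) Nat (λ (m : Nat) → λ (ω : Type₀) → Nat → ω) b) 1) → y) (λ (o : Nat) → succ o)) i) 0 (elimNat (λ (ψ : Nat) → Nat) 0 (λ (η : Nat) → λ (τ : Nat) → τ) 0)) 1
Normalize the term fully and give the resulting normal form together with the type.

reduced normal form:
  λ (ρ : Vec (Eq Nat 2 2) 1) → 1
type:
  Vec (Eq Nat 2 2) 1 → Nat
observation: normalization takes exactly 10 steps under the normal-order strategy.


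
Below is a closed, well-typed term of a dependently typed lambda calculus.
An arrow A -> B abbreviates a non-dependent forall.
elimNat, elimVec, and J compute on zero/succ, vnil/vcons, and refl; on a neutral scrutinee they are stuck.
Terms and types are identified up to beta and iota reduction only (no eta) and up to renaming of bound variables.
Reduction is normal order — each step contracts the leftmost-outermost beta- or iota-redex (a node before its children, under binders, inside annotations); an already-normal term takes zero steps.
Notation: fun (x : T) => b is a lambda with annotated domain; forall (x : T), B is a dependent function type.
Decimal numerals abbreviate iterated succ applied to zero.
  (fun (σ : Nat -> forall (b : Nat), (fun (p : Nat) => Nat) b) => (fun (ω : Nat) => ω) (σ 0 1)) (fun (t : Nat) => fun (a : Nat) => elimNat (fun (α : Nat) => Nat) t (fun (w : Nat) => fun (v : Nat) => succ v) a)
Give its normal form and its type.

resulting normal form:
  1
the term's type:
  Nat


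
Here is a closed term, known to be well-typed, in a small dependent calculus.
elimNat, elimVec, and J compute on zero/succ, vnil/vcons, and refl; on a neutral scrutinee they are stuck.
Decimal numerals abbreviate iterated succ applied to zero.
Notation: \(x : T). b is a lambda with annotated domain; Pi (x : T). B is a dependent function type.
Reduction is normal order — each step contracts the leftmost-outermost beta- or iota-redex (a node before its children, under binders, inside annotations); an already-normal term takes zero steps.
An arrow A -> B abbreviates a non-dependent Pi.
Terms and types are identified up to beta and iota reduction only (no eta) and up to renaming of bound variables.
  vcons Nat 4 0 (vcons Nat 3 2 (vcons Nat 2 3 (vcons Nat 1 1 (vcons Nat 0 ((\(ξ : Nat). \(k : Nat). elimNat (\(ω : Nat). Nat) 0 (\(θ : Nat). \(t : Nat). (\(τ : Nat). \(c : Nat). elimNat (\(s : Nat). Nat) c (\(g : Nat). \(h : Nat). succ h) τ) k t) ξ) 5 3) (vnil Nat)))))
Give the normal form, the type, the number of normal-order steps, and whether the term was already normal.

resulting normal form:
  vcons Nat 4 0 (vcons Nat 3 2 (vcons Nat 2 3 (vcons Nat 1 1 (vcons Nat 0 15 (vnil Nat)))))
inferred type:
  Vec Nat 5
reduction steps (normal order): 78
started in normal form: no
first contracted redex: a beta-redex


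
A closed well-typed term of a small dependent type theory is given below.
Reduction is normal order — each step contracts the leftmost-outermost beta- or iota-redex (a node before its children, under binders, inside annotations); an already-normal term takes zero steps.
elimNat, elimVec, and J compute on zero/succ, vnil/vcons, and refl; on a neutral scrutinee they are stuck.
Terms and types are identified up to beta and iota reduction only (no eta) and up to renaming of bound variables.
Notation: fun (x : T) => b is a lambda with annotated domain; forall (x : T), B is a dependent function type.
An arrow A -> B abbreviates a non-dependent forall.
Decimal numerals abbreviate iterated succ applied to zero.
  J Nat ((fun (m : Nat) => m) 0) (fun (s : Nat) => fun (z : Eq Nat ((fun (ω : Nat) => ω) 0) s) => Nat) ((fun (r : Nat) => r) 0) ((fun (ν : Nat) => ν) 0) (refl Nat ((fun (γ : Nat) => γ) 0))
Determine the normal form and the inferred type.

normal form:
  0
inferred type:
  Nat
observation: 2 normal-order steps separate the term from its normal form.


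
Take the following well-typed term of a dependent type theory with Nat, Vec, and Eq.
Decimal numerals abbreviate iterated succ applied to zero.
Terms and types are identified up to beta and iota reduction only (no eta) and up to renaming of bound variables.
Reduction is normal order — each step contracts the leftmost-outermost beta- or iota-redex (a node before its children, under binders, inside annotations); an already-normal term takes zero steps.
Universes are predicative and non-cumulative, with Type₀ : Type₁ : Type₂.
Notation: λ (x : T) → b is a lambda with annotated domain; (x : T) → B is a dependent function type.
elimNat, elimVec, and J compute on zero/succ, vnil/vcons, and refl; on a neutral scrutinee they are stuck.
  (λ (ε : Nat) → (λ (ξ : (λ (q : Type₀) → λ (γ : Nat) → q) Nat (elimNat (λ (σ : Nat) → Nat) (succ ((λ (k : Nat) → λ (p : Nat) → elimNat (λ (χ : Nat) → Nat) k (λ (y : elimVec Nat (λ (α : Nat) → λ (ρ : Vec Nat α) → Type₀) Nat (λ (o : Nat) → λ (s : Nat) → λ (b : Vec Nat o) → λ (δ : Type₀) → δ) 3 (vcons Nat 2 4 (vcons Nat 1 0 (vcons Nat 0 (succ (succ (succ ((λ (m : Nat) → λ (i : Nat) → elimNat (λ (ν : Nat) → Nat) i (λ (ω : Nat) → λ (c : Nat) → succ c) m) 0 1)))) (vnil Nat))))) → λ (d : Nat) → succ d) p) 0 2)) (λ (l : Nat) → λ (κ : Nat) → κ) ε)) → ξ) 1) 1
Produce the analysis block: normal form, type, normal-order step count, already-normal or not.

reduced normal form:
  1
type:
  Nat
reduction steps (normal order): 2
already normal: no
first redex: a beta-redex


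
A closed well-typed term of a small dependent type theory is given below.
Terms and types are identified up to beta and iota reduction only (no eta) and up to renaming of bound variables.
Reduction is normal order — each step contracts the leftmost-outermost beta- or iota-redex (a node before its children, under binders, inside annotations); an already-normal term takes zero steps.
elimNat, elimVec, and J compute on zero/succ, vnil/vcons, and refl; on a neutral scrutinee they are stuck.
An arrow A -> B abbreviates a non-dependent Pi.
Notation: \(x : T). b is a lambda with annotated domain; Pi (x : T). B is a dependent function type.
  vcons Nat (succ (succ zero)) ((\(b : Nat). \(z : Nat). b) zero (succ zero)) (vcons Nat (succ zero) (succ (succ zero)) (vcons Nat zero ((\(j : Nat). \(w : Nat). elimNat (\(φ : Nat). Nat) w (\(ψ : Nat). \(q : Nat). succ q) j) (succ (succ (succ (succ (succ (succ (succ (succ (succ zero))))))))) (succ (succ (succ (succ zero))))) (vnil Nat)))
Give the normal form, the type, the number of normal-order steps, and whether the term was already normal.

reduced normal form:
  vcons Nat (succ (succ zero)) zero (vcons Nat (succ zero) (succ (succ zero)) (vcons Nat zero (succ (succ (succ (succ (succ (succ (succ (succ (succ (succ (succ (succ (succ zero))))))))))))) (vnil Nat)))
inferred type:
  Vec Nat (succ (succ (succ zero)))
steps to reach normal form (normal order): 32
started in normal form: no
first contracted redex: a beta-redex


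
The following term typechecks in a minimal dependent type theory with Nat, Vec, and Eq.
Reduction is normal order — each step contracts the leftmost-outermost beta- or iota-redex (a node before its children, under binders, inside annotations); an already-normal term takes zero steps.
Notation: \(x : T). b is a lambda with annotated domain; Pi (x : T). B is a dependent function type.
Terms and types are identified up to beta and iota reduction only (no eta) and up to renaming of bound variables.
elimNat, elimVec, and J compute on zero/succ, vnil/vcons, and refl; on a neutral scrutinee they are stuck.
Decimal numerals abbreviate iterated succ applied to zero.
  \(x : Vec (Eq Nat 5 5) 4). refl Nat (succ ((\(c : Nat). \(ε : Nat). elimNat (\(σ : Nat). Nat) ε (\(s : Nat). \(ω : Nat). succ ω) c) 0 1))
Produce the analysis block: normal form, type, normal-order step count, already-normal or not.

resulting normal form:
  \(x : Vec (Eq Nat 5 5) 4). refl Nat 2
inferred type:
  Pi (x : Vec (Eq Nat 5 5) 4). Eq Nat 2 2
steps to reach normal form (normal order): 3
already normal: no
first contracted redex: a beta-redex


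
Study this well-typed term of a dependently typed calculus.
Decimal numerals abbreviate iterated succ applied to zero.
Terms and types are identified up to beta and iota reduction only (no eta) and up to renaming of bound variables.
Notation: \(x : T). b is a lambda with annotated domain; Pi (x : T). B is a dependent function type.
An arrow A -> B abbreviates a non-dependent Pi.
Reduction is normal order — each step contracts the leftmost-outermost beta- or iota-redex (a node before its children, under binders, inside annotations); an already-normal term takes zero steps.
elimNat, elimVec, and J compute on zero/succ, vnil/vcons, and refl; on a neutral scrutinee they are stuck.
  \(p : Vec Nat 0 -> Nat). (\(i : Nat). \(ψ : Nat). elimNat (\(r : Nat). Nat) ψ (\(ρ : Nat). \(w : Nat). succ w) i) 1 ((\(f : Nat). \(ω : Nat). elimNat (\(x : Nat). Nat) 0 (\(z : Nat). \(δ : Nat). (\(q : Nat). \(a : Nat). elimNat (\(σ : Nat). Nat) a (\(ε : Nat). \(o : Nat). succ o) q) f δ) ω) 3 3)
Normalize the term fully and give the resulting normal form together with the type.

resulting normal form:
  \(p : Vec Nat 0 -> Nat). 10
type:
  (Vec Nat 0 -> Nat) -> Nat


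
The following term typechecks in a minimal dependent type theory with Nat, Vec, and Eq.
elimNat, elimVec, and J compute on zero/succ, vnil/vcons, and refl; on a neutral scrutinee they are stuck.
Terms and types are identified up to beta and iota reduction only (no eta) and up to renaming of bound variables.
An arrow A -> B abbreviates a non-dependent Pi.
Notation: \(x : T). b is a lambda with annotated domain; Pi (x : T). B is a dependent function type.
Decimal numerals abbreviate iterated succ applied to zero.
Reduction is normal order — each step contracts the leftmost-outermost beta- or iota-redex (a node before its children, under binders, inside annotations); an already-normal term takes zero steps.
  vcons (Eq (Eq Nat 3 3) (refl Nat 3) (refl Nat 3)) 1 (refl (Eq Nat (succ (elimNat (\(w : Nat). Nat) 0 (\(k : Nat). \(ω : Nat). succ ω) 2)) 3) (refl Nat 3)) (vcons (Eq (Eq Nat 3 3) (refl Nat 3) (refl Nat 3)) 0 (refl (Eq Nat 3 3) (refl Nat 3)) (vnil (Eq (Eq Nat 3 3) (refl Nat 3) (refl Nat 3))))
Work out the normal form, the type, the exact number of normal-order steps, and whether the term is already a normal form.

normal form:
  vcons (Eq (Eq Nat 3 3) (refl Nat 3) (refl Nat 3)) 1 (refl (Eq Nat 3 3) (refl Nat 3)) (vcons (Eq (Eq Nat 3 3) (refl Nat 3) (refl Nat 3)) 0 (refl (Eq Nat 3 3) (refl Nat 3)) (vnil (Eq (Eq Nat 3 3) (refl Nat 3) (refl Nat 3))))
the term's type:
  Vec (Eq (Eq Nat 3 3) (refl Nat 3) (refl Nat 3)) 2
reduction steps (normal order): 7
already normal: no
first redex: an elimNat iota-redex


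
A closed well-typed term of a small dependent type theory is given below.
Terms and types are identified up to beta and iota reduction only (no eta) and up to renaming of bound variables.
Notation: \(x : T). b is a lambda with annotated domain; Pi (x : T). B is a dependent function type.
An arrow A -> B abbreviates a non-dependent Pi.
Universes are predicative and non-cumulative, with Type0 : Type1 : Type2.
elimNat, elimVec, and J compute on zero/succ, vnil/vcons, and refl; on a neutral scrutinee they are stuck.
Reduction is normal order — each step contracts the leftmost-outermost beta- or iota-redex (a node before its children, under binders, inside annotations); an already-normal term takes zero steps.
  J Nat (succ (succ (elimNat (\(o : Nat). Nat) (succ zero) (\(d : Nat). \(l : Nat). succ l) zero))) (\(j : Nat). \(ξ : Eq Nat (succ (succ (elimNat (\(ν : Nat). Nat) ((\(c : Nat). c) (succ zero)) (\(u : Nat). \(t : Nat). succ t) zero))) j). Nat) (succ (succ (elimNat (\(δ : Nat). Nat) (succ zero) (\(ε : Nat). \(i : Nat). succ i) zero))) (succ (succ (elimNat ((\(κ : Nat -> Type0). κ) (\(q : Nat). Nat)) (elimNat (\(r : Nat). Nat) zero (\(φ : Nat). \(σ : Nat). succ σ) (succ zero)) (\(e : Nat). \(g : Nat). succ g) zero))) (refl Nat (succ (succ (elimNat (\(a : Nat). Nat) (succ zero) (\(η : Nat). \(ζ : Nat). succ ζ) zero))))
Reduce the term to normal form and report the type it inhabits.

reduced normal form:
  succ (succ (succ zero))
inferred type:
  Nat
observation: reduction starts at a J iota-redex, and 2 normal-order steps reach the normal form.


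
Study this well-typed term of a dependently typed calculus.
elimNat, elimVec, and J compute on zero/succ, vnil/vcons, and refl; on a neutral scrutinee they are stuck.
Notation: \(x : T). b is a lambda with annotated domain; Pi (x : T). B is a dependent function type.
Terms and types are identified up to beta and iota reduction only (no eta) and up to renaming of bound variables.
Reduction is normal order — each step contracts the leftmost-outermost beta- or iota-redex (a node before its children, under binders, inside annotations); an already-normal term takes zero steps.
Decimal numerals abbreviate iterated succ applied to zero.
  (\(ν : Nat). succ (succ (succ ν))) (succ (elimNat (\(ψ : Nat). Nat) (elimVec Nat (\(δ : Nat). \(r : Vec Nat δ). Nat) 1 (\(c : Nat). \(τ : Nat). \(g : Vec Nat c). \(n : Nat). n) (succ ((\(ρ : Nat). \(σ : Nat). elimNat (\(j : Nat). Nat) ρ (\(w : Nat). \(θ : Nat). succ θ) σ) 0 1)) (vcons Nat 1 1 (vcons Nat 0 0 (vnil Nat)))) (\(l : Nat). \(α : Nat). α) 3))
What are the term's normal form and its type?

reduced normal form:
  5
the term's type:
  Nat


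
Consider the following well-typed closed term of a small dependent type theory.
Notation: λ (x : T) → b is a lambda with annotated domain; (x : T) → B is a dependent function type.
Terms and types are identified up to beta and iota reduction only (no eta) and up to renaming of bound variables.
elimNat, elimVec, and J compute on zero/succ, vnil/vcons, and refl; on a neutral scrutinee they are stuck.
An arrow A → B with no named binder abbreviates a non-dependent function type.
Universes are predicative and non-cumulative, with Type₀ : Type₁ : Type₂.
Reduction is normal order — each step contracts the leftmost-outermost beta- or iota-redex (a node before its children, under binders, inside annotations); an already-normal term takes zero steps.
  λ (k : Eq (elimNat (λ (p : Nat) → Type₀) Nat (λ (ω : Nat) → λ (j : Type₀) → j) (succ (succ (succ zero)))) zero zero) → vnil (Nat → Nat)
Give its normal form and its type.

normal form:
  λ (k : Eq Nat zero zero) → vnil (Nat → Nat)
the term's type:
  Eq Nat zero zero → Vec (Nat → Nat) zero


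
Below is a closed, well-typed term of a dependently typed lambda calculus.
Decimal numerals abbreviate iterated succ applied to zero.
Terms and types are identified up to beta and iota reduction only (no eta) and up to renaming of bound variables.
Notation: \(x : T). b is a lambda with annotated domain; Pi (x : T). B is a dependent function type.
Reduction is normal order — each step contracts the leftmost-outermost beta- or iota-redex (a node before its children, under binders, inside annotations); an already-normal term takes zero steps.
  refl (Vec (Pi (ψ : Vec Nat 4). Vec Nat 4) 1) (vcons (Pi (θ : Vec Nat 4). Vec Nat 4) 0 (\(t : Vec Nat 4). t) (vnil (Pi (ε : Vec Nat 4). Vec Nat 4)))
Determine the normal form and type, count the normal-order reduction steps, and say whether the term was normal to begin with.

reduced normal form:
  refl (Vec (Pi (ψ : Vec Nat 4). Vec Nat 4) 1) (vcons (Pi (θ : Vec Nat 4). Vec Nat 4) 0 (\(t : Vec Nat 4). t) (vnil (Pi (ε : Vec Nat 4). Vec Nat 4)))
the term's type:
  Eq (Vec (Pi (ψ : Vec Nat 4). Vec Nat 4) 1) (vcons (Pi (θ : Vec Nat 4). Vec Nat 4) 0 (\(t : Vec Nat 4). t) (vnil (Pi (ε : Vec Nat 4). Vec Nat 4))) (vcons (Pi (ω : Vec Nat 4). Vec Nat 4) 0 (\(s : Vec Nat 4). s) (vnil (Pi (α : Vec Nat 4). Vec Nat 4)))
steps to reach normal form (normal order): 0
term was already normal: yes
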